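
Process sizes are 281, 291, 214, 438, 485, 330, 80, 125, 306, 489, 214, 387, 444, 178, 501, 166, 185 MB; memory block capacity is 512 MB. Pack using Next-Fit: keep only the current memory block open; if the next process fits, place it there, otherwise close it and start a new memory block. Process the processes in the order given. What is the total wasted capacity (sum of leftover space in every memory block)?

memory block 1: place 281 MB, 231 MB left
memory block 2: place 291 MB, 221 MB left
memory block 2: place 214 MB, 7 MB left
memory block 3: place 438 MB, 74 MB left
memory block 4: place 485 MB, 27 MB left
memory block 5: place 330 MB, 182 MB left
memory block 5: place 80 MB, 102 MB left
memory block 6: place 125 MB, 387 MB left
memory block 6: place 306 MB, 81 MB left
memory block 7: place 489 MB, 23 MB left
memory block 8: place 214 MB, 298 MB left
memory block 9: place 387 MB, 125 MB left
memory block 10: place 444 MB, 68 MB left
memory block 11: place 178 MB, 334 MB left
memory block 12: place 501 MB, 11 MB left
memory block 13: place 166 MB, 346 MB left
memory block 13: place 185 MB, 161 MB left
13 memory blocks × 512 MB = 6656 MB; used 5114 MB; unused 1542 MB.

1542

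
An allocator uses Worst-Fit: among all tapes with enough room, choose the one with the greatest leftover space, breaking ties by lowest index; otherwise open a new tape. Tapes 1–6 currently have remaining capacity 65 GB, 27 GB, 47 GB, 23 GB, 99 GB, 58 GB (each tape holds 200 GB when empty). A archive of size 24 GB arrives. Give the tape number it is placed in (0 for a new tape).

5

Tapes with room: tape 1 (65 GB), tape 2 (27 GB), tape 3 (47 GB), tape 5 (99 GB), tape 6 (58 GB).
Most room is tape 5 with 99 GB free.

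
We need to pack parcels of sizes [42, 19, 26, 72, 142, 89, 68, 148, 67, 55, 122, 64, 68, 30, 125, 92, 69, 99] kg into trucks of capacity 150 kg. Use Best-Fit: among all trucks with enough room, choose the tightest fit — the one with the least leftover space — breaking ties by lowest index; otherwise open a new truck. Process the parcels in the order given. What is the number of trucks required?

11 trucks

42 kg → truck 1 (remaining 108 kg)
19 kg → truck 1 (remaining 89 kg)
26 kg → truck 1 (remaining 63 kg)
72 kg → truck 2 (remaining 78 kg)
142 kg → truck 3 (remaining 8 kg)
89 kg → truck 4 (remaining 61 kg)
68 kg → truck 2 (remaining 10 kg)
148 kg → truck 5 (remaining 2 kg)
67 kg → truck 6 (remaining 83 kg)
55 kg → truck 4 (remaining 6 kg)
122 kg → truck 7 (remaining 28 kg)
64 kg → truck 6 (remaining 19 kg)
68 kg → truck 8 (remaining 82 kg)
30 kg → truck 1 (remaining 33 kg)
125 kg → truck 9 (remaining 25 kg)
92 kg → truck 10 (remaining 58 kg)
69 kg → truck 8 (remaining 13 kg)
99 kg → truck 11 (remaining 51 kg)
Final trucks: [42,19,26,30] [72,68] [142] [89,55] [148] [67,64] [122] [68,69] [125] [92] [99].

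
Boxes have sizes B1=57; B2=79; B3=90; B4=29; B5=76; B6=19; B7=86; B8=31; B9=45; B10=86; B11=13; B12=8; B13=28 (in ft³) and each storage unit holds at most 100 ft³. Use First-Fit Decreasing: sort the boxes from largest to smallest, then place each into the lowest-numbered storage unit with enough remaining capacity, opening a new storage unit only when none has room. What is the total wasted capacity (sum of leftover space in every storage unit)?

Sorted descending: 90, 86, 86, 79, 76, 57, 45, 31, 29, 28, 19, 13, 8.
storage unit 1: place 90 ft³, 10 ft³ left
storage unit 2: place 86 ft³, 14 ft³ left
storage unit 3: place 86 ft³, 14 ft³ left
storage unit 4: place 79 ft³, 21 ft³ left
storage unit 5: place 76 ft³, 24 ft³ left
storage unit 6: place 57 ft³, 43 ft³ left
storage unit 7: place 45 ft³, 55 ft³ left
storage unit 6: place 31 ft³, 12 ft³ left
storage unit 7: place 29 ft³, 26 ft³ left
storage unit 8: place 28 ft³, 72 ft³ left
storage unit 4: place 19 ft³, 2 ft³ left
storage unit 2: place 13 ft³, 1 ft³ left
storage unit 1: place 8 ft³, 2 ft³ left
8 storage units × 100 ft³ = 800 ft³; used 647 ft³; unused 153 ft³.

153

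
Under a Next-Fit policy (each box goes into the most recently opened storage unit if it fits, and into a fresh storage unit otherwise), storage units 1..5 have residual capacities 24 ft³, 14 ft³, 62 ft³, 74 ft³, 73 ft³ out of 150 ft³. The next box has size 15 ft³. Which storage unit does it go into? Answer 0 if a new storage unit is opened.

5

Next-Fit only looks at storage unit 5, which has 73 ft³ free.
15 ft³ fits there.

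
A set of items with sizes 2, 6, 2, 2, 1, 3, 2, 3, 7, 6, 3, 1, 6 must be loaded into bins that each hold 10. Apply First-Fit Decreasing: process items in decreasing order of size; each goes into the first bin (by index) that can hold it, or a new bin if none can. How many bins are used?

5

Sorted descending: 7, 6, 6, 6, 3, 3, 3, 2, 2, 2, 2, 1, 1.
Put 7 in bin 1; 3 remain.
Put 6 in bin 2; 4 remain.
Put 6 in bin 3; 4 remain.
Put 6 in bin 4; 4 remain.
Put 3 in bin 1; 0 remain.
Put 3 in bin 2; 1 remain.
Put 3 in bin 3; 1 remain.
Put 2 in bin 4; 2 remain.
Put 2 in bin 4; 0 remain.
Put 2 in bin 5; 8 remain.
Put 2 in bin 5; 6 remain.
Put 1 in bin 2; 0 remain.
Put 1 in bin 3; 0 remain.
Final bins: [7,3] [6,3,1] [6,3,1] [6,2,2] [2,2].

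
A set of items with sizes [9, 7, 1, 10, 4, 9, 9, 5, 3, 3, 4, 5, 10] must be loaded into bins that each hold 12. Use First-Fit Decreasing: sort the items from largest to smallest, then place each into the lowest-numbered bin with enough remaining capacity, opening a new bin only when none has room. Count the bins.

Sorted descending: 10, 10, 9, 9, 9, 7, 5, 5, 4, 4, 3, 3, 1.
bin 1: place 10, 2 left
bin 2: place 10, 2 left
bin 3: place 9, 3 left
bin 4: place 9, 3 left
bin 5: place 9, 3 left
bin 6: place 7, 5 left
bin 6: place 5, 0 left
bin 7: place 5, 7 left
bin 7: place 4, 3 left
bin 8: place 4, 8 left
bin 3: place 3, 0 left
bin 4: place 3, 0 left
bin 1: place 1, 1 left
Final bins: [10,1] [10] [9,3] [9,3] [9] [7,5] [5,4] [4].

8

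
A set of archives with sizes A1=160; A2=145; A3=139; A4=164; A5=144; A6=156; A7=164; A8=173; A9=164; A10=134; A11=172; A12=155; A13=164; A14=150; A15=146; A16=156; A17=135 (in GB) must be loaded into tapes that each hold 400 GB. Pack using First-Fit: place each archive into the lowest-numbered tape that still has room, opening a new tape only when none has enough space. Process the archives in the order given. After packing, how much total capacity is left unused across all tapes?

Put A1 (160 GB) in tape 1; 240 GB remain.
Put A2 (145 GB) in tape 1; 95 GB remain.
Put A3 (139 GB) in tape 2; 261 GB remain.
Put A4 (164 GB) in tape 2; 97 GB remain.
Put A5 (144 GB) in tape 3; 256 GB remain.
Put A6 (156 GB) in tape 3; 100 GB remain.
Put A7 (164 GB) in tape 4; 236 GB remain.
Put A8 (173 GB) in tape 4; 63 GB remain.
Put A9 (164 GB) in tape 5; 236 GB remain.
Put A10 (134 GB) in tape 5; 102 GB remain.
Put A11 (172 GB) in tape 6; 228 GB remain.
Put A12 (155 GB) in tape 6; 73 GB remain.
Put A13 (164 GB) in tape 7; 236 GB remain.
Put A14 (150 GB) in tape 7; 86 GB remain.
Put A15 (146 GB) in tape 8; 254 GB remain.
Put A16 (156 GB) in tape 8; 98 GB remain.
Put A17 (135 GB) in tape 9; 265 GB remain.
9 tapes × 400 GB = 3600 GB; used 2621 GB; unused 979 GB.

979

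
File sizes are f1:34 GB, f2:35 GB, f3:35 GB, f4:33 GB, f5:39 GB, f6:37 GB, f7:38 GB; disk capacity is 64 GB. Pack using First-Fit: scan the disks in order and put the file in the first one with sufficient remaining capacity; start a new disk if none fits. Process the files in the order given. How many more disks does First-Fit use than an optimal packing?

0

First-Fit: [34] [35] [35] [33] [39] [37] [38] → 7 disks.
7 files exceed 32 GB (half the capacity), and no two of those can share a disk, so at least 7 disks are needed.
So 7 is already optimal.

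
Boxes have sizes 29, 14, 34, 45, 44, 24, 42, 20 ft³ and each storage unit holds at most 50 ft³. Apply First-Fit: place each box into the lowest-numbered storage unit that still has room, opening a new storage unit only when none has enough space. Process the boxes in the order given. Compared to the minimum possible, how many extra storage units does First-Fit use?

First-Fit: [29,14] [34] [45] [44] [24,20] [42] → 6 storage units.
Total size 252 ft³; any packing needs at least ⌈252/50⌉ = 6 storage units.
So 6 is already optimal.

0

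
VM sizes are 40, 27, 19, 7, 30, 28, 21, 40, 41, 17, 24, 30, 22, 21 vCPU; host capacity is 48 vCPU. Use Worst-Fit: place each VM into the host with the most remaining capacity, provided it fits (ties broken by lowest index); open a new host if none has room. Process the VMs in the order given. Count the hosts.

host 1: place 40 vCPU, 8 vCPU left
host 2: place 27 vCPU, 21 vCPU left
host 2: place 19 vCPU, 2 vCPU left
host 1: place 7 vCPU, 1 vCPU left
host 3: place 30 vCPU, 18 vCPU left
host 4: place 28 vCPU, 20 vCPU left
host 5: place 21 vCPU, 27 vCPU left
host 6: place 40 vCPU, 8 vCPU left
host 7: place 41 vCPU, 7 vCPU left
host 5: place 17 vCPU, 10 vCPU left
host 8: place 24 vCPU, 24 vCPU left
host 9: place 30 vCPU, 18 vCPU left
host 8: place 22 vCPU, 2 vCPU left
host 10: place 21 vCPU, 27 vCPU left

10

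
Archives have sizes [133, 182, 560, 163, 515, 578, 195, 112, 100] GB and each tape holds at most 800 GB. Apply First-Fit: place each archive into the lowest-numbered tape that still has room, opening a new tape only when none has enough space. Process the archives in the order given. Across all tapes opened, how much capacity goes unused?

tape 1: place 133 GB, 667 GB left
tape 1: place 182 GB, 485 GB left
tape 2: place 560 GB, 240 GB left
tape 1: place 163 GB, 322 GB left
tape 3: place 515 GB, 285 GB left
tape 4: place 578 GB, 222 GB left
tape 1: place 195 GB, 127 GB left
tape 1: place 112 GB, 15 GB left
tape 2: place 100 GB, 140 GB left
4 tapes × 800 GB = 3200 GB; used 2538 GB; unused 662 GB.

662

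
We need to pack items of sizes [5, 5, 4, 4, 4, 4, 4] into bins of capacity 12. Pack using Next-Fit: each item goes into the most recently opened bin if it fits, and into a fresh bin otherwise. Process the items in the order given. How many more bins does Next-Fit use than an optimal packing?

Next-Fit: [5,5] [4,4,4] [4,4] → 3 bins.
Total size 30; any packing needs at least ⌈30/12⌉ = 3 bins.
So 3 is already optimal.

0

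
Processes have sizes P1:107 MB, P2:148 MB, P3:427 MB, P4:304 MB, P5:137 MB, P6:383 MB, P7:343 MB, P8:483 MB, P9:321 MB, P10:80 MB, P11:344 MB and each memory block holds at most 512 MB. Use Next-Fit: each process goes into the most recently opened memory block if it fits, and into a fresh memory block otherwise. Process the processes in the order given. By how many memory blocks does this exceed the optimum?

Next-Fit: [107,148] [427] [304,137] [383] [343] [483] [321,80] [344] → 8 memory blocks.
Total size 3077 MB; any packing needs at least ⌈3077/512⌉ = 7 memory blocks.
An optimal packing achieves that bound: [483] [427,80] [383,107] [344,148] [343,137] [321] [304] → 7 memory blocks.
Excess: 8 − 7 = 1.

1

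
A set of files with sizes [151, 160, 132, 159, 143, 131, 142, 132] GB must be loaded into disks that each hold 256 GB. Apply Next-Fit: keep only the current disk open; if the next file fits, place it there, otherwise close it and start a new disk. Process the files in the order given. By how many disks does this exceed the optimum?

0

Next-Fit: [151] [160] [132] [159] [143] [131] [142] [132] → 8 disks.
8 files exceed 128 GB (half the capacity), and no two of those can share a disk, so at least 8 disks are needed.
So 8 is already optimal.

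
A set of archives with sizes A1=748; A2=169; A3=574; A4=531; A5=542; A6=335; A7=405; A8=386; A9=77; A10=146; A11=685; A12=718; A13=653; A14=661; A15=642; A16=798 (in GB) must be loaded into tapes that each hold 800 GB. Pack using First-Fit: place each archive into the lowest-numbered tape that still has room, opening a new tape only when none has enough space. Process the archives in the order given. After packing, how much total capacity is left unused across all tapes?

1530

Put A1 (748 GB) in tape 1; 52 GB remain.
Put A2 (169 GB) in tape 2; 631 GB remain.
Put A3 (574 GB) in tape 2; 57 GB remain.
Put A4 (531 GB) in tape 3; 269 GB remain.
Put A5 (542 GB) in tape 4; 258 GB remain.
Put A6 (335 GB) in tape 5; 465 GB remain.
Put A7 (405 GB) in tape 5; 60 GB remain.
Put A8 (386 GB) in tape 6; 414 GB remain.
Put A9 (77 GB) in tape 3; 192 GB remain.
Put A10 (146 GB) in tape 3; 46 GB remain.
Put A11 (685 GB) in tape 7; 115 GB remain.
Put A12 (718 GB) in tape 8; 82 GB remain.
Put A13 (653 GB) in tape 9; 147 GB remain.
Put A14 (661 GB) in tape 10; 139 GB remain.
Put A15 (642 GB) in tape 11; 158 GB remain.
Put A16 (798 GB) in tape 12; 2 GB remain.
12 tapes × 800 GB = 9600 GB; used 8070 GB; unused 1530 GB.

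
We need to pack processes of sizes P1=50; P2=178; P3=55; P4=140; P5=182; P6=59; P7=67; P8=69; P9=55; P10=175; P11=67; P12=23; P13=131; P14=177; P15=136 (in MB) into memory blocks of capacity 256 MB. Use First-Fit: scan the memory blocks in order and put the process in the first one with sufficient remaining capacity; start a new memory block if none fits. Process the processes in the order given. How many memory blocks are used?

8

Put P1 (50 MB) in memory block 1; 206 MB remain.
Put P2 (178 MB) in memory block 1; 28 MB remain.
Put P3 (55 MB) in memory block 2; 201 MB remain.
Put P4 (140 MB) in memory block 2; 61 MB remain.
Put P5 (182 MB) in memory block 3; 74 MB remain.
Put P6 (59 MB) in memory block 2; 2 MB remain.
Put P7 (67 MB) in memory block 3; 7 MB remain.
Put P8 (69 MB) in memory block 4; 187 MB remain.
Put P9 (55 MB) in memory block 4; 132 MB remain.
Put P10 (175 MB) in memory block 5; 81 MB remain.
Put P11 (67 MB) in memory block 4; 65 MB remain.
Put P12 (23 MB) in memory block 1; 5 MB remain.
Put P13 (131 MB) in memory block 6; 125 MB remain.
Put P14 (177 MB) in memory block 7; 79 MB remain.
Put P15 (136 MB) in memory block 8; 120 MB remain.
Final memory blocks: [50,178,23] [55,140,59] [182,67] [69,55,67] [175] [131] [177] [136].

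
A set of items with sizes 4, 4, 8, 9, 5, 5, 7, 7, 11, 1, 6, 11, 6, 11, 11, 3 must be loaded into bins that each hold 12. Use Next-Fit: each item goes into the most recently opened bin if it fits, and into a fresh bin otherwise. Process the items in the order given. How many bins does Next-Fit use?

13 bins

4 → bin 1 (remaining 8)
4 → bin 1 (remaining 4)
8 → bin 2 (remaining 4)
9 → bin 3 (remaining 3)
5 → bin 4 (remaining 7)
5 → bin 4 (remaining 2)
7 → bin 5 (remaining 5)
7 → bin 6 (remaining 5)
11 → bin 7 (remaining 1)
1 → bin 7 (remaining 0)
6 → bin 8 (remaining 6)
11 → bin 9 (remaining 1)
6 → bin 10 (remaining 6)
11 → bin 11 (remaining 1)
11 → bin 12 (remaining 1)
3 → bin 13 (remaining 9)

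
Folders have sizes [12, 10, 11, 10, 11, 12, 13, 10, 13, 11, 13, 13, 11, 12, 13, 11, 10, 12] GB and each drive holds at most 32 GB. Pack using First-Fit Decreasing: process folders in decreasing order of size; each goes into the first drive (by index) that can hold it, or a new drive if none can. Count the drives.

8

Sorted descending: 13, 13, 13, 13, 13, 12, 12, 12, 12, 11, 11, 11, 11, 11, 10, 10, 10, 10.
Put 13 GB in drive 1; 19 GB remain.
Put 13 GB in drive 1; 6 GB remain.
Put 13 GB in drive 2; 19 GB remain.
Put 13 GB in drive 2; 6 GB remain.
Put 13 GB in drive 3; 19 GB remain.
Put 12 GB in drive 3; 7 GB remain.
Put 12 GB in drive 4; 20 GB remain.
Put 12 GB in drive 4; 8 GB remain.
Put 12 GB in drive 5; 20 GB remain.
Put 11 GB in drive 5; 9 GB remain.
Put 11 GB in drive 6; 21 GB remain.
Put 11 GB in drive 6; 10 GB remain.
Put 11 GB in drive 7; 21 GB remain.
Put 11 GB in drive 7; 10 GB remain.
Put 10 GB in drive 6; 0 GB remain.
Put 10 GB in drive 7; 0 GB remain.
Put 10 GB in drive 8; 22 GB remain.
Put 10 GB in drive 8; 12 GB remain.
Final drives: [13,13] [13,13] [13,12] [12,12] [12,11] [11,11,10] [11,11,10] [10,10].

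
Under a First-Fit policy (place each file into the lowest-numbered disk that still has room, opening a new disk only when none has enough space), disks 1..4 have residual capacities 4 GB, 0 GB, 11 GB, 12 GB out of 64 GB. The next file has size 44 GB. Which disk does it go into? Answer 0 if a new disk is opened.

No disk has ≥ 44 GB free, so a new disk is opened.

0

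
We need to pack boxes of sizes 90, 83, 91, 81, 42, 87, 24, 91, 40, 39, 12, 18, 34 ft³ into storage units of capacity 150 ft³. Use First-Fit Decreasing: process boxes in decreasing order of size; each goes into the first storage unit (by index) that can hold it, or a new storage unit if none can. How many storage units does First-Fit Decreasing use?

Sorted descending: 91, 91, 90, 87, 83, 81, 42, 40, 39, 34, 24, 18, 12.
Put 91 ft³ in storage unit 1; 59 ft³ remain.
Put 91 ft³ in storage unit 2; 59 ft³ remain.
Put 90 ft³ in storage unit 3; 60 ft³ remain.
Put 87 ft³ in storage unit 4; 63 ft³ remain.
Put 83 ft³ in storage unit 5; 67 ft³ remain.
Put 81 ft³ in storage unit 6; 69 ft³ remain.
Put 42 ft³ in storage unit 1; 17 ft³ remain.
Put 40 ft³ in storage unit 2; 19 ft³ remain.
Put 39 ft³ in storage unit 3; 21 ft³ remain.
Put 34 ft³ in storage unit 4; 29 ft³ remain.
Put 24 ft³ in storage unit 4; 5 ft³ remain.
Put 18 ft³ in storage unit 2; 1 ft³ remain.
Put 12 ft³ in storage unit 1; 5 ft³ remain.
Final storage units: [91,42,12] [91,40,18] [90,39] [87,34,24] [83] [81].

6 storage units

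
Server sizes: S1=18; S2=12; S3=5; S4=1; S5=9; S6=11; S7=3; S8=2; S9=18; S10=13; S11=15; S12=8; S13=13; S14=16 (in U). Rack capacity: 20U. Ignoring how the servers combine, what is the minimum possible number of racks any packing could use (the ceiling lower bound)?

8 racks

Total size = 18 + 12 + 5 + 1 + 9 + 11 + 3 + 2 + 18 + 13 + 15 + 8 + 13 + 16 = 144U.
⌈144 / 20⌉ = 8.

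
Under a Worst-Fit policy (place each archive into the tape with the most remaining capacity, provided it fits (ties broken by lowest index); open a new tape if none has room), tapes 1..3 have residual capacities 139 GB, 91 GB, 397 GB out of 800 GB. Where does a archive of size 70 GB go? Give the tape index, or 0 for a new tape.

3

Tapes with room: tape 1 (139 GB), tape 2 (91 GB), tape 3 (397 GB).
Most room is tape 3 with 397 GB free.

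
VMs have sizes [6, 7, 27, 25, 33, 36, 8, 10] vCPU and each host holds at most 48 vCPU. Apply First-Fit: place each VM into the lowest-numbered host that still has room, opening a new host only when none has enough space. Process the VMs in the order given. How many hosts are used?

4 hosts

Put 6 vCPU in host 1; 42 vCPU remain.
Put 7 vCPU in host 1; 35 vCPU remain.
Put 27 vCPU in host 1; 8 vCPU remain.
Put 25 vCPU in host 2; 23 vCPU remain.
Put 33 vCPU in host 3; 15 vCPU remain.
Put 36 vCPU in host 4; 12 vCPU remain.
Put 8 vCPU in host 1; 0 vCPU remain.
Put 10 vCPU in host 2; 13 vCPU remain.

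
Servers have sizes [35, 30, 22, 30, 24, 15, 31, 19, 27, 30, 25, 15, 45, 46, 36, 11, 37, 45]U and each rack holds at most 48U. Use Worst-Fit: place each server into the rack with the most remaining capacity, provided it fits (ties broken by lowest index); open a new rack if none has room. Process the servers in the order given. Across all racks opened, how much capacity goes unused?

101

35U → rack 1 (remaining 13U)
30U → rack 2 (remaining 18U)
22U → rack 3 (remaining 26U)
30U → rack 4 (remaining 18U)
24U → rack 3 (remaining 2U)
15U → rack 2 (remaining 3U)
31U → rack 5 (remaining 17U)
19U → rack 6 (remaining 29U)
27U → rack 6 (remaining 2U)
30U → rack 7 (remaining 18U)
25U → rack 8 (remaining 23U)
15U → rack 8 (remaining 8U)
45U → rack 9 (remaining 3U)
46U → rack 10 (remaining 2U)
36U → rack 11 (remaining 12U)
11U → rack 4 (remaining 7U)
37U → rack 12 (remaining 11U)
45U → rack 13 (remaining 3U)
13 racks × 48U = 624U; used 523U; unused 101U.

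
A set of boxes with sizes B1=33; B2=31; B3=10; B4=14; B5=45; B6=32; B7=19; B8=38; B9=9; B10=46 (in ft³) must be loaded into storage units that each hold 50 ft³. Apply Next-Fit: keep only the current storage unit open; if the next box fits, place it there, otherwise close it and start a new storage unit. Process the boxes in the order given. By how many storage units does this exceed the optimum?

Next-Fit: [33] [31,10] [14] [45] [32] [19] [38,9] [46] → 8 storage units.
Total size 277 ft³; any packing needs at least ⌈277/50⌉ = 6 storage units.
An optimal packing achieves that bound: [46] [45] [38,10] [33,14] [32,9] [31,19] → 6 storage units.
Excess: 8 − 6 = 2.

2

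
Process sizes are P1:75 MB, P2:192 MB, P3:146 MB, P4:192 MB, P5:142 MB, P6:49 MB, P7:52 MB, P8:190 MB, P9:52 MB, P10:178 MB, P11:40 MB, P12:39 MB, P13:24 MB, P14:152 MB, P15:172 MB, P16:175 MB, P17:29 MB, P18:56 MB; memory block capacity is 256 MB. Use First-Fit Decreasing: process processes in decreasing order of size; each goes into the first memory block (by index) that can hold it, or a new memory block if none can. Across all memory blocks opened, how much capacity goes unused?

Sorted descending: 192, 192, 190, 178, 175, 172, 152, 146, 142, 75, 56, 52, 52, 49, 40, 39, 29, 24.
Put 192 MB in memory block 1; 64 MB remain.
Put 192 MB in memory block 2; 64 MB remain.
Put 190 MB in memory block 3; 66 MB remain.
Put 178 MB in memory block 4; 78 MB remain.
Put 175 MB in memory block 5; 81 MB remain.
Put 172 MB in memory block 6; 84 MB remain.
Put 152 MB in memory block 7; 104 MB remain.
Put 146 MB in memory block 8; 110 MB remain.
Put 142 MB in memory block 9; 114 MB remain.
Put 75 MB in memory block 4; 3 MB remain.
Put 56 MB in memory block 1; 8 MB remain.
Put 52 MB in memory block 2; 12 MB remain.
Put 52 MB in memory block 3; 14 MB remain.
Put 49 MB in memory block 5; 32 MB remain.
Put 40 MB in memory block 6; 44 MB remain.
Put 39 MB in memory block 6; 5 MB remain.
Put 29 MB in memory block 5; 3 MB remain.
Put 24 MB in memory block 7; 80 MB remain.
9 memory blocks × 256 MB = 2304 MB; used 1955 MB; unused 349 MB.

349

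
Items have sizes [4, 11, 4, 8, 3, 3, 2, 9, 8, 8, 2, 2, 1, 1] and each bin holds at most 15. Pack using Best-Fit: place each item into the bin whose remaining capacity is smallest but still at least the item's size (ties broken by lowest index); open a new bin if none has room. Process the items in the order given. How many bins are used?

4 → bin 1 (remaining 11)
11 → bin 1 (remaining 0)
4 → bin 2 (remaining 11)
8 → bin 2 (remaining 3)
3 → bin 2 (remaining 0)
3 → bin 3 (remaining 12)
2 → bin 3 (remaining 10)
9 → bin 3 (remaining 1)
8 → bin 4 (remaining 7)
8 → bin 5 (remaining 7)
2 → bin 4 (remaining 5)
2 → bin 4 (remaining 3)
1 → bin 3 (remaining 0)
1 → bin 4 (remaining 2)

5 bins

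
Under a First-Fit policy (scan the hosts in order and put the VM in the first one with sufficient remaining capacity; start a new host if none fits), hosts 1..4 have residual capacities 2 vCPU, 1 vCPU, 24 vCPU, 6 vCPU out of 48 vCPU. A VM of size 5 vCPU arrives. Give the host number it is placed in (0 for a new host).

3

Hosts with room: host 3 (24 vCPU), host 4 (6 vCPU).
The first with room is host 3.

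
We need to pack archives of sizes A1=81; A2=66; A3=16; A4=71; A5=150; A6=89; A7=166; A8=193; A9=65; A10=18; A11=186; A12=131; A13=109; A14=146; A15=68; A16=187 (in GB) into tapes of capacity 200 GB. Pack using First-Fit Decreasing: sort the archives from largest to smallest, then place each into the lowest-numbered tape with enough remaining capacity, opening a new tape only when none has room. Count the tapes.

Sorted descending: 193, 187, 186, 166, 150, 146, 131, 109, 89, 81, 71, 68, 66, 65, 18, 16.
Put 193 GB in tape 1; 7 GB remain.
Put 187 GB in tape 2; 13 GB remain.
Put 186 GB in tape 3; 14 GB remain.
Put 166 GB in tape 4; 34 GB remain.
Put 150 GB in tape 5; 50 GB remain.
Put 146 GB in tape 6; 54 GB remain.
Put 131 GB in tape 7; 69 GB remain.
Put 109 GB in tape 8; 91 GB remain.
Put 89 GB in tape 8; 2 GB remain.
Put 81 GB in tape 9; 119 GB remain.
Put 71 GB in tape 9; 48 GB remain.
Put 68 GB in tape 7; 1 GB remain.
Put 66 GB in tape 10; 134 GB remain.
Put 65 GB in tape 10; 69 GB remain.
Put 18 GB in tape 4; 16 GB remain.
Put 16 GB in tape 4; 0 GB remain.

10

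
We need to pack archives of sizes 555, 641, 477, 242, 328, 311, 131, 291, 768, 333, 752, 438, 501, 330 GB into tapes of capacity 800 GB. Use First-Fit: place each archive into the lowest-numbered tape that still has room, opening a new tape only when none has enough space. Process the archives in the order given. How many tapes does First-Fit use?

555 GB → tape 1 (remaining 245 GB)
641 GB → tape 2 (remaining 159 GB)
477 GB → tape 3 (remaining 323 GB)
242 GB → tape 1 (remaining 3 GB)
328 GB → tape 4 (remaining 472 GB)
311 GB → tape 3 (remaining 12 GB)
131 GB → tape 2 (remaining 28 GB)
291 GB → tape 4 (remaining 181 GB)
768 GB → tape 5 (remaining 32 GB)
333 GB → tape 6 (remaining 467 GB)
752 GB → tape 7 (remaining 48 GB)
438 GB → tape 6 (remaining 29 GB)
501 GB → tape 8 (remaining 299 GB)
330 GB → tape 9 (remaining 470 GB)

9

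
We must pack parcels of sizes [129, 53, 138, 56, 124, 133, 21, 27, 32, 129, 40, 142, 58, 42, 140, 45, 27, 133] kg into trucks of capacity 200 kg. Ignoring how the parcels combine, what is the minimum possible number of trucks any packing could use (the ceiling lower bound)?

8

Total size = 129 + 53 + 138 + 56 + 124 + 133 + 21 + 27 + 32 + 129 + 40 + 142 + 58 + 42 + 140 + 45 + 27 + 133 = 1469 kg.
⌈1469 / 200⌉ = 8.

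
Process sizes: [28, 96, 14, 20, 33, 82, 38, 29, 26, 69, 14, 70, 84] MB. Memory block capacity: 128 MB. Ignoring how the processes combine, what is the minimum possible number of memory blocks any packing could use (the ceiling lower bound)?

5 memory blocks

Total size = 28 + 96 + 14 + 20 + 33 + 82 + 38 + 29 + 26 + 69 + 14 + 70 + 84 = 603 MB.
⌈603 / 128⌉ = 5.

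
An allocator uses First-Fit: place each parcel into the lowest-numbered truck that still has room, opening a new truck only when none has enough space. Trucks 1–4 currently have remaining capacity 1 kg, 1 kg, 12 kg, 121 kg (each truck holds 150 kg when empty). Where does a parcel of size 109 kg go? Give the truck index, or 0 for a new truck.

4

Trucks with room: truck 4 (121 kg).
The first with room is truck 4.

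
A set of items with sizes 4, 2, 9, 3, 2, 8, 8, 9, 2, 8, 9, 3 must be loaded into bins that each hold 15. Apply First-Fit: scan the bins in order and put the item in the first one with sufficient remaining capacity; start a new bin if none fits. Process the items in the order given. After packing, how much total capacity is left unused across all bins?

23

Put 4 in bin 1; 11 remain.
Put 2 in bin 1; 9 remain.
Put 9 in bin 1; 0 remain.
Put 3 in bin 2; 12 remain.
Put 2 in bin 2; 10 remain.
Put 8 in bin 2; 2 remain.
Put 8 in bin 3; 7 remain.
Put 9 in bin 4; 6 remain.
Put 2 in bin 2; 0 remain.
Put 8 in bin 5; 7 remain.
Put 9 in bin 6; 6 remain.
Put 3 in bin 3; 4 remain.
6 bins × 15 = 90; used 67; unused 23.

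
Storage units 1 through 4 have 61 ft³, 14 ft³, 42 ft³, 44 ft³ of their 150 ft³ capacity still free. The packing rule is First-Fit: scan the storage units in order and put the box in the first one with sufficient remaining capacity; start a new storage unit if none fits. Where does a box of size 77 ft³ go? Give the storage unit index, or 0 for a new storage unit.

0

No storage unit has ≥ 77 ft³ free, so a new storage unit is opened.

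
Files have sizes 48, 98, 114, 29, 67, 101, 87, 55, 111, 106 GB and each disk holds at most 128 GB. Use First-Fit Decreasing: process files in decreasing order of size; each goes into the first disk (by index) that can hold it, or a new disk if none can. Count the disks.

Sorted descending: 114, 111, 106, 101, 98, 87, 67, 55, 48, 29.
Put 114 GB in disk 1; 14 GB remain.
Put 111 GB in disk 2; 17 GB remain.
Put 106 GB in disk 3; 22 GB remain.
Put 101 GB in disk 4; 27 GB remain.
Put 98 GB in disk 5; 30 GB remain.
Put 87 GB in disk 6; 41 GB remain.
Put 67 GB in disk 7; 61 GB remain.
Put 55 GB in disk 7; 6 GB remain.
Put 48 GB in disk 8; 80 GB remain.
Put 29 GB in disk 5; 1 GB remain.
Final disks: [114] [111] [106] [101] [98,29] [87] [67,55] [48].

8 disks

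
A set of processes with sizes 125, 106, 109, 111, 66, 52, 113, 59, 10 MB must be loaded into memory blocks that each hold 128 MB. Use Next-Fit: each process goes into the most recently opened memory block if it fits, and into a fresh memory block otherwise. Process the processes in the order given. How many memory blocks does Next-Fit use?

125 MB → memory block 1 (remaining 3 MB)
106 MB → memory block 2 (remaining 22 MB)
109 MB → memory block 3 (remaining 19 MB)
111 MB → memory block 4 (remaining 17 MB)
66 MB → memory block 5 (remaining 62 MB)
52 MB → memory block 5 (remaining 10 MB)
113 MB → memory block 6 (remaining 15 MB)
59 MB → memory block 7 (remaining 69 MB)
10 MB → memory block 7 (remaining 59 MB)

7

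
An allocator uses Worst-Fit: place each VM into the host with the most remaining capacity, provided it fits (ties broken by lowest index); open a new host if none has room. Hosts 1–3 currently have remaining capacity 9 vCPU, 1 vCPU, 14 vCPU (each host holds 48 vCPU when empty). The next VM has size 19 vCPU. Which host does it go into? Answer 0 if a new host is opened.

0

No host has ≥ 19 vCPU free, so a new host is opened.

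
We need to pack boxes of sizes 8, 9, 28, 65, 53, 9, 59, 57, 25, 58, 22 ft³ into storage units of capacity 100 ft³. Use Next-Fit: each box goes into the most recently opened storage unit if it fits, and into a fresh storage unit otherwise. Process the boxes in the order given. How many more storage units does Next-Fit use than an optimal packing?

Next-Fit: [8,9,28] [65] [53,9] [59] [57,25] [58,22] → 6 storage units.
5 boxes exceed 50 ft³ (half the capacity), and no two of those can share a storage unit, so at least 5 storage units are needed.
An optimal packing achieves that bound: [65,28] [59,25,9] [58,22,9,8] [57] [53] → 5 storage units.
Excess: 6 − 5 = 1.

1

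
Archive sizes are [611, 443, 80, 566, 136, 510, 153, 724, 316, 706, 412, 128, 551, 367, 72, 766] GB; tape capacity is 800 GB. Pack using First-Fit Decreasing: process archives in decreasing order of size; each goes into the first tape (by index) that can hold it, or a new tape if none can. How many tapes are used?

9 tapes

Sorted descending: 766, 724, 706, 611, 566, 551, 510, 443, 412, 367, 316, 153, 136, 128, 80, 72.
766 GB → tape 1 (remaining 34 GB)
724 GB → tape 2 (remaining 76 GB)
706 GB → tape 3 (remaining 94 GB)
611 GB → tape 4 (remaining 189 GB)
566 GB → tape 5 (remaining 234 GB)
551 GB → tape 6 (remaining 249 GB)
510 GB → tape 7 (remaining 290 GB)
443 GB → tape 8 (remaining 357 GB)
412 GB → tape 9 (remaining 388 GB)
367 GB → tape 9 (remaining 21 GB)
316 GB → tape 8 (remaining 41 GB)
153 GB → tape 4 (remaining 36 GB)
136 GB → tape 5 (remaining 98 GB)
128 GB → tape 6 (remaining 121 GB)
80 GB → tape 3 (remaining 14 GB)
72 GB → tape 2 (remaining 4 GB)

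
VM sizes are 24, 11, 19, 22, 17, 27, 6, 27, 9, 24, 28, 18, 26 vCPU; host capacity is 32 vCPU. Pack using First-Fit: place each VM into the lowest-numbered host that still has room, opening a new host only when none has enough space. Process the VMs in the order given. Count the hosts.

24 vCPU → host 1 (remaining 8 vCPU)
11 vCPU → host 2 (remaining 21 vCPU)
19 vCPU → host 2 (remaining 2 vCPU)
22 vCPU → host 3 (remaining 10 vCPU)
17 vCPU → host 4 (remaining 15 vCPU)
27 vCPU → host 5 (remaining 5 vCPU)
6 vCPU → host 1 (remaining 2 vCPU)
27 vCPU → host 6 (remaining 5 vCPU)
9 vCPU → host 3 (remaining 1 vCPU)
24 vCPU → host 7 (remaining 8 vCPU)
28 vCPU → host 8 (remaining 4 vCPU)
18 vCPU → host 9 (remaining 14 vCPU)
26 vCPU → host 10 (remaining 6 vCPU)

10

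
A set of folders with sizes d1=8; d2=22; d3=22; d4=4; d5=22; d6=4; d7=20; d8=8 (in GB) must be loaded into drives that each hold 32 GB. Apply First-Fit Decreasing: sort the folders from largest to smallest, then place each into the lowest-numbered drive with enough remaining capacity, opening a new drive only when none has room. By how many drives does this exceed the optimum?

First-Fit Decreasing: [22,8] [22,8] [22,4,4] [20] → 4 drives.
Total size 110 GB; any packing needs at least ⌈110/32⌉ = 4 drives.
So 4 is already optimal.

0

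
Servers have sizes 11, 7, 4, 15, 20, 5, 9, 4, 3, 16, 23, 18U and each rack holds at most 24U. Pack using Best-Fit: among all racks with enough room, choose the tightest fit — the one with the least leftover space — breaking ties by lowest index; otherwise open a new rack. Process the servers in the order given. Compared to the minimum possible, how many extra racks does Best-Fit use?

Best-Fit: [11,7,4] [15,5,4] [20,3] [9] [16] [23] [18] → 7 racks.
Total size 135U; any packing needs at least ⌈135/24⌉ = 6 racks.
An optimal packing achieves that bound: [23] [20,4] [18,5] [16,7] [15,9] [11,4,3] → 6 racks.
Excess: 7 − 6 = 1.

1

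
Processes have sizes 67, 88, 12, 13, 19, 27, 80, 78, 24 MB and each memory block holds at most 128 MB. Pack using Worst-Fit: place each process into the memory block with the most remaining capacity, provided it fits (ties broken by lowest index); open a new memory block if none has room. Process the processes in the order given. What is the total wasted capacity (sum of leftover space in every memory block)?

104

memory block 1: place 67 MB, 61 MB left
memory block 2: place 88 MB, 40 MB left
memory block 1: place 12 MB, 49 MB left
memory block 1: place 13 MB, 36 MB left
memory block 2: place 19 MB, 21 MB left
memory block 1: place 27 MB, 9 MB left
memory block 3: place 80 MB, 48 MB left
memory block 4: place 78 MB, 50 MB left
memory block 4: place 24 MB, 26 MB left
4 memory blocks × 128 MB = 512 MB; used 408 MB; unused 104 MB.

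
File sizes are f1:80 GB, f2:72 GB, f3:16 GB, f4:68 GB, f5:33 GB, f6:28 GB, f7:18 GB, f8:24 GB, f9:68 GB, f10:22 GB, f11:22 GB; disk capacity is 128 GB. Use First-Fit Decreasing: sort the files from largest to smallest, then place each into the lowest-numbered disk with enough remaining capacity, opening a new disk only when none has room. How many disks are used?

Sorted descending: 80, 72, 68, 68, 33, 28, 24, 22, 22, 18, 16.
disk 1: place 80 GB, 48 GB left
disk 2: place 72 GB, 56 GB left
disk 3: place 68 GB, 60 GB left
disk 4: place 68 GB, 60 GB left
disk 1: place 33 GB, 15 GB left
disk 2: place 28 GB, 28 GB left
disk 2: place 24 GB, 4 GB left
disk 3: place 22 GB, 38 GB left
disk 3: place 22 GB, 16 GB left
disk 4: place 18 GB, 42 GB left
disk 3: place 16 GB, 0 GB left

4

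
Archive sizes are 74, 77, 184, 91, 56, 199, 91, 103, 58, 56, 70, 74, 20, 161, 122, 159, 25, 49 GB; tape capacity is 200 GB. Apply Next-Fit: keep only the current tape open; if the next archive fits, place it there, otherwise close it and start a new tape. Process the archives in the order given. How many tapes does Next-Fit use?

Put 74 GB in tape 1; 126 GB remain.
Put 77 GB in tape 1; 49 GB remain.
Put 184 GB in tape 2; 16 GB remain.
Put 91 GB in tape 3; 109 GB remain.
Put 56 GB in tape 3; 53 GB remain.
Put 199 GB in tape 4; 1 GB remain.
Put 91 GB in tape 5; 109 GB remain.
Put 103 GB in tape 5; 6 GB remain.
Put 58 GB in tape 6; 142 GB remain.
Put 56 GB in tape 6; 86 GB remain.
Put 70 GB in tape 6; 16 GB remain.
Put 74 GB in tape 7; 126 GB remain.
Put 20 GB in tape 7; 106 GB remain.
Put 161 GB in tape 8; 39 GB remain.
Put 122 GB in tape 9; 78 GB remain.
Put 159 GB in tape 10; 41 GB remain.
Put 25 GB in tape 10; 16 GB remain.
Put 49 GB in tape 11; 151 GB remain.
Final tapes: [74,77] [184] [91,56] [199] [91,103] [58,56,70] [74,20] [161] [122] [159,25] [49].

11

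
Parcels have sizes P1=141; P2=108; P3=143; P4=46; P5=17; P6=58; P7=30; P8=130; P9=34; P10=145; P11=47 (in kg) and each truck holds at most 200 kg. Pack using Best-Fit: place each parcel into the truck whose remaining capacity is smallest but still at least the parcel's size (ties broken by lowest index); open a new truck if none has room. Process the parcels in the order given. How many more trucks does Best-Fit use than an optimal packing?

Best-Fit: [141,17,34] [108,58,30] [143,46] [130] [145,47] → 5 trucks.
Total size 899 kg; any packing needs at least ⌈899/200⌉ = 5 trucks.
So 5 is already optimal.

0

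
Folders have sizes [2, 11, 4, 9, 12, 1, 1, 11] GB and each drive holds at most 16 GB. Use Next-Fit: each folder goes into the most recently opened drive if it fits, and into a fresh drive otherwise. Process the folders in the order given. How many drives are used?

Put 2 GB in drive 1; 14 GB remain.
Put 11 GB in drive 1; 3 GB remain.
Put 4 GB in drive 2; 12 GB remain.
Put 9 GB in drive 2; 3 GB remain.
Put 12 GB in drive 3; 4 GB remain.
Put 1 GB in drive 3; 3 GB remain.
Put 1 GB in drive 3; 2 GB remain.
Put 11 GB in drive 4; 5 GB remain.

4 drives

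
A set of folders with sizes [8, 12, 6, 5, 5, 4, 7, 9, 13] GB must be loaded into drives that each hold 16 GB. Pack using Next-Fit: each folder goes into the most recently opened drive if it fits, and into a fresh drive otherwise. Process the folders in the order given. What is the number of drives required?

6

drive 1: place 8 GB, 8 GB left
drive 2: place 12 GB, 4 GB left
drive 3: place 6 GB, 10 GB left
drive 3: place 5 GB, 5 GB left
drive 3: place 5 GB, 0 GB left
drive 4: place 4 GB, 12 GB left
drive 4: place 7 GB, 5 GB left
drive 5: place 9 GB, 7 GB left
drive 6: place 13 GB, 3 GB left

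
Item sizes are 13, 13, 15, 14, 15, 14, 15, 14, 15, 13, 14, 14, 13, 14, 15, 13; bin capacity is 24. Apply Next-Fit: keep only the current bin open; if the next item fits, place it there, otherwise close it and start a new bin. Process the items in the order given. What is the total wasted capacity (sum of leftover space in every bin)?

13 → bin 1 (remaining 11)
13 → bin 2 (remaining 11)
15 → bin 3 (remaining 9)
14 → bin 4 (remaining 10)
15 → bin 5 (remaining 9)
14 → bin 6 (remaining 10)
15 → bin 7 (remaining 9)
14 → bin 8 (remaining 10)
15 → bin 9 (remaining 9)
13 → bin 10 (remaining 11)
14 → bin 11 (remaining 10)
14 → bin 12 (remaining 10)
13 → bin 13 (remaining 11)
14 → bin 14 (remaining 10)
15 → bin 15 (remaining 9)
13 → bin 16 (remaining 11)
16 bins × 24 = 384; used 224; unused 160.

160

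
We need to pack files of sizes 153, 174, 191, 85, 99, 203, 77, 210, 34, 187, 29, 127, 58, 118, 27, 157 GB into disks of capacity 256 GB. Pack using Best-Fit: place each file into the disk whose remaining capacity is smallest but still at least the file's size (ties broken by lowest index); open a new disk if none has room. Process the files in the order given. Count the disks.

153 GB → disk 1 (remaining 103 GB)
174 GB → disk 2 (remaining 82 GB)
191 GB → disk 3 (remaining 65 GB)
85 GB → disk 1 (remaining 18 GB)
99 GB → disk 4 (remaining 157 GB)
203 GB → disk 5 (remaining 53 GB)
77 GB → disk 2 (remaining 5 GB)
210 GB → disk 6 (remaining 46 GB)
34 GB → disk 6 (remaining 12 GB)
187 GB → disk 7 (remaining 69 GB)
29 GB → disk 5 (remaining 24 GB)
127 GB → disk 4 (remaining 30 GB)
58 GB → disk 3 (remaining 7 GB)
118 GB → disk 8 (remaining 138 GB)
27 GB → disk 4 (remaining 3 GB)
157 GB → disk 9 (remaining 99 GB)
Final disks: [153,85] [174,77] [191,58] [99,127,27] [203,29] [210,34] [187] [118] [157].

9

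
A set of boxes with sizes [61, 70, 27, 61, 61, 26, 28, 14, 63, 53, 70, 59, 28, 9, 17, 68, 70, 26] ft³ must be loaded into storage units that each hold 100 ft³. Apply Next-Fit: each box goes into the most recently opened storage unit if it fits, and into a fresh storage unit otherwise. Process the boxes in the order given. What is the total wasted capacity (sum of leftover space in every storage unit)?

289

storage unit 1: place 61 ft³, 39 ft³ left
storage unit 2: place 70 ft³, 30 ft³ left
storage unit 2: place 27 ft³, 3 ft³ left
storage unit 3: place 61 ft³, 39 ft³ left
storage unit 4: place 61 ft³, 39 ft³ left
storage unit 4: place 26 ft³, 13 ft³ left
storage unit 5: place 28 ft³, 72 ft³ left
storage unit 5: place 14 ft³, 58 ft³ left
storage unit 6: place 63 ft³, 37 ft³ left
storage unit 7: place 53 ft³, 47 ft³ left
storage unit 8: place 70 ft³, 30 ft³ left
storage unit 9: place 59 ft³, 41 ft³ left
storage unit 9: place 28 ft³, 13 ft³ left
storage unit 9: place 9 ft³, 4 ft³ left
storage unit 10: place 17 ft³, 83 ft³ left
storage unit 10: place 68 ft³, 15 ft³ left
storage unit 11: place 70 ft³, 30 ft³ left
storage unit 11: place 26 ft³, 4 ft³ left
11 storage units × 100 ft³ = 1100 ft³; used 811 ft³; unused 289 ft³.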